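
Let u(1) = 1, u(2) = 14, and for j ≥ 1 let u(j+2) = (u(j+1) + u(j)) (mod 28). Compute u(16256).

6

Listing terms: u(1) = 1,  u(2) = 14,  u(3) = 15,  u(4) = 1,  u(5) = 16,  u(6) = 17,  u(7) = 5,  u(8) = 22,  u(9) = 27,  u(10) = 21,  u(11) = 20,  u(12) = 13,  u(13) = 5,  u(14) = 18,  u(15) = 23,  u(16) = 13,  u(17) = 8,  u(18) = 21,  u(19) = 1,  u(20) = 22,  u(21) = 23,  u(22) = 17,  u(23) = 12,  u(24) = 1,  u(25) = 13,  u(26) = 14,  u(27) = 27,  u(28) = 13,  u(29) = 12,  u(30) = 25,  u(31) = 9,  u(32) = 6,  u(33) = 15,  u(34) = 21,  u(35) = 8,  u(36) = 1,  u(37) = 9,  u(38) = 10,  u(39) = 19,  u(40) = 1,  u(41) = 20,  u(42) = 21,  u(43) = 13,  u(44) = 6,  u(45) = 19,  u(46) = 25,  u(47) = 16,  u(48) = 13,  u(49) = 1,  u(50) = 14.
Since (u(49), u(50)) = (u(1), u(2)) = (1, 14) (two consecutive terms determine the rest), the sequence is periodic with period 48.
So u(16256) = u(1 + ((16256-1) mod 48)) = u(32) = 6.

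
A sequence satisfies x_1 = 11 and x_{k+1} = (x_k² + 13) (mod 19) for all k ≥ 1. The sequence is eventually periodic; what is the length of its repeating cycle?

5

Listing terms: x_1 = 11; x_2 = 1; x_3 = 14; x_4 = 0; x_5 = 13; x_6 = 11.
The sequence repeats with period 5.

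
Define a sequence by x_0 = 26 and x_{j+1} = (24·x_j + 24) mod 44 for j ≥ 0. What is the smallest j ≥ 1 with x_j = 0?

2

x_0 = 26, x_1 = 32, x_2 = 0, x_3 = 24, x_4 = 28, x_5 = 36, x_6 = 8, x_7 = 40, x_8 = 16, x_9 = 12, x_{10} = 4, x_{11} = 32.
Since x_{11} = x_1 = 32, the sequence is eventually periodic: after a pre-period of length 1 it cycles with period 10.
The value 0 first appears (with j ≥ 1) at x_2.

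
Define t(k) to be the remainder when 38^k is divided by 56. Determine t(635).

We have t(1) = 38, t(2) = 44, t(3) = 48, t(4) = 32, t(5) = 40, t(6) = 8, t(7) = 24, t(8) = 16, t(9) = 48.
Since t(9) = t(3) = 48, the sequence is eventually periodic: after a pre-period of length 2 it cycles with period 6.
For k ≥ 3, t(k) depends only on (k - 3) mod 6. (635 - 3) mod 6 = 2, so t(635) = t(5) = 40.

40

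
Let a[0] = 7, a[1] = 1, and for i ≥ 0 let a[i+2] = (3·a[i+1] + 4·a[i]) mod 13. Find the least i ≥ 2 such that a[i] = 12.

a[0] = 7; a[1] = 1; a[2] = 5; a[3] = 6; a[4] = 12; a[5] = 8; a[6] = 7; a[7] = 1.
The sequence repeats with period 6.
The value 12 first appears (with i ≥ 2) at a[4].

4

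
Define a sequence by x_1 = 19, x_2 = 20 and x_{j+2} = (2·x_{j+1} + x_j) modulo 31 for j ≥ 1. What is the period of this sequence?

30

Computing terms: x_1 = 19; x_2 = 20; x_3 = 28; x_4 = 14; x_5 = 25; x_6 = 2; x_7 = 29; x_8 = 29; x_9 = 25; x_{10} = 17; x_{11} = 28; x_{12} = 11; x_{13} = 19; x_{14} = 18; x_{15} = 24; x_{16} = 4; x_{17} = 1; x_{18} = 6; x_{19} = 13; x_{20} = 1; x_{21} = 15; x_{22} = 0; x_{23} = 15; x_{24} = 30; x_{25} = 13; x_{26} = 25; x_{27} = 1; x_{28} = 27; x_{29} = 24; x_{30} = 13; x_{31} = 19; x_{32} = 20.
The sequence repeats with period 30.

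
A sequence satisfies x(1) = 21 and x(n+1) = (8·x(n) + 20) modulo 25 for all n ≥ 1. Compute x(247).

Computing terms: x(1) = 21, x(2) = 13, x(3) = 24, x(4) = 12, x(5) = 16, x(6) = 23, x(7) = 4, x(8) = 2, x(9) = 11, x(10) = 8, x(11) = 9, x(12) = 17, x(13) = 6, x(14) = 18, x(15) = 14, x(16) = 7, x(17) = 1, x(18) = 3, x(19) = 19, x(20) = 22, x(21) = 21.
The sequence repeats with period 20.
(247 - 1) mod 20 = 6, so x(247) = x(7) = 4.

4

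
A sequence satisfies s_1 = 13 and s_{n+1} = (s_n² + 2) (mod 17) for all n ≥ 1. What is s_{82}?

Computing terms: s_1 = 13, s_2 = 1, s_3 = 3, s_4 = 11, s_5 = 4, s_6 = 1.
Since s_6 = s_2 = 1, the sequence is eventually periodic: after a pre-period of length 1 it cycles with period 4.
For n ≥ 2, s_n depends only on (n - 2) mod 4. (82 - 2) mod 4 = 0, so s_{82} = s_2 = 1.

1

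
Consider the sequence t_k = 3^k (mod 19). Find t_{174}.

t_0 = 1; t_1 = 3; t_2 = 9; t_3 = 8; t_4 = 5; t_5 = 15; t_6 = 7; t_7 = 2; t_8 = 6; t_9 = 18; t_{10} = 16; t_{11} = 10; t_{12} = 11; t_{13} = 14; t_{14} = 4; t_{15} = 12; t_{16} = 17; t_{17} = 13; t_{18} = 1.
Since t_{18} = t_0 = 1, the sequence is periodic with period 18.
(174 - 0) mod 18 = 12, so t_{174} = t_{12} = 11.

11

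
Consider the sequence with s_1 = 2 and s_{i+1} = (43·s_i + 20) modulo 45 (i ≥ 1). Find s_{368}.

19

Listing terms: s_1 = 2; s_2 = 16; s_3 = 33; s_4 = 44; s_5 = 22; s_6 = 21; s_7 = 23; s_8 = 19; s_9 = 27; s_{10} = 11; s_{11} = 43; s_{12} = 24; s_{13} = 17; s_{14} = 31; s_{15} = 3; s_{16} = 14; s_{17} = 37; s_{18} = 36; s_{19} = 38; s_{20} = 34; s_{21} = 42; s_{22} = 26; s_{23} = 13; s_{24} = 39; s_{25} = 32; s_{26} = 1; s_{27} = 18; s_{28} = 29; s_{29} = 7; s_{30} = 6; s_{31} = 8; s_{32} = 4; s_{33} = 12; s_{34} = 41; s_{35} = 28; s_{36} = 9; s_{37} = 2.
Since s_{37} = s_1 = 2, the sequence is periodic with period 36.
So s_{368} = s_{1 + ((368-1) mod 36)} = s_8 = 19.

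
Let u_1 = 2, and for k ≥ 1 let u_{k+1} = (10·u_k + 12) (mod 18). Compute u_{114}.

8

Listing terms: u_1 = 2,  u_2 = 14,  u_3 = 8,  u_4 = 2.
Since u_4 = u_1 = 2, the sequence is periodic with period 3.
So u_{114} = u_{1 + ((114-1) mod 3)} = u_3 = 8.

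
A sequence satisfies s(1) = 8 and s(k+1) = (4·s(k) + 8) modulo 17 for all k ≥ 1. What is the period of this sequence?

We have s(1) = 8,  s(2) = 6,  s(3) = 15,  s(4) = 0,  s(5) = 8.
The sequence repeats with period 4.

4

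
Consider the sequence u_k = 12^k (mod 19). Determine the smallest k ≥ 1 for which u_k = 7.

4

u_0 = 1, u_1 = 12, u_2 = 11, u_3 = 18, u_4 = 7, u_5 = 8, u_6 = 1.
The sequence repeats with period 6.
The value 7 first appears (with k ≥ 1) at u_4.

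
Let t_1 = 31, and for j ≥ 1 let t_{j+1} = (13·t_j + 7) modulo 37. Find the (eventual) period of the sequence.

36

Computing terms: t_1 = 31; t_2 = 3; t_3 = 9; t_4 = 13; t_5 = 28; t_6 = 1; t_7 = 20; t_8 = 8; t_9 = 0; t_{10} = 7; t_{11} = 24; t_{12} = 23; t_{13} = 10; t_{14} = 26; t_{15} = 12; t_{16} = 15; t_{17} = 17; t_{18} = 6; t_{19} = 11; t_{20} = 2; t_{21} = 33; t_{22} = 29; t_{23} = 14; t_{24} = 4; t_{25} = 22; t_{26} = 34; t_{27} = 5; t_{28} = 35; t_{29} = 18; t_{30} = 19; t_{31} = 32; t_{32} = 16; t_{33} = 30; t_{34} = 27; t_{35} = 25; t_{36} = 36; t_{37} = 31.
The sequence repeats with period 36.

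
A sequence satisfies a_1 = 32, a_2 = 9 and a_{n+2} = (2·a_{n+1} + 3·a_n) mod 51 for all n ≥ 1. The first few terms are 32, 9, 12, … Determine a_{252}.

Computing terms: a_1 = 32; a_2 = 9; a_3 = 12; a_4 = 0; a_5 = 36; a_6 = 21; a_7 = 48; a_8 = 6; a_9 = 3; a_{10} = 24; a_{11} = 6; a_{12} = 33; a_{13} = 33; a_{14} = 12; a_{15} = 21; a_{16} = 27; a_{17} = 15; a_{18} = 9; a_{19} = 12.
Since (a_{18}, a_{19}) = (a_2, a_3) = (9, 12) (two consecutive terms determine the rest), the sequence is eventually periodic: after a pre-period of length 1 it cycles with period 16.
For n ≥ 2, a_n depends only on (n - 2) mod 16. (252 - 2) mod 16 = 10, so a_{252} = a_{12} = 33.

33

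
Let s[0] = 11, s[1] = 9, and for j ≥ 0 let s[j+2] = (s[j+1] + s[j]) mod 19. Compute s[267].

4

Computing terms: s[0] = 11; s[1] = 9; s[2] = 1; s[3] = 10; s[4] = 11; s[5] = 2; s[6] = 13; s[7] = 15; s[8] = 9; s[9] = 5; s[10] = 14; s[11] = 0; s[12] = 14; s[13] = 14; s[14] = 9; s[15] = 4; s[16] = 13; s[17] = 17; s[18] = 11; s[19] = 9.
Since (s[18], s[19]) = (s[0], s[1]) = (11, 9) (two consecutive terms determine the rest), the sequence is periodic with period 18.
So s[267] = s[0 + ((267-0) mod 18)] = s[15] = 4.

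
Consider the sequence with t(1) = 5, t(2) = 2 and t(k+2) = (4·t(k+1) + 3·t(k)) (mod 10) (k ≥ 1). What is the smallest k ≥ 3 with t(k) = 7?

Computing terms: t(1) = 5,  t(2) = 2,  t(3) = 3,  t(4) = 8,  t(5) = 1,  t(6) = 8,  t(7) = 5,  t(8) = 4,  t(9) = 1,  t(10) = 6,  t(11) = 7,  t(12) = 6,  t(13) = 5,  t(14) = 8,  t(15) = 7,  t(16) = 2,  t(17) = 9,  t(18) = 2,  t(19) = 5,  t(20) = 6,  t(21) = 9,  t(22) = 4,  t(23) = 3,  t(24) = 4,  t(25) = 5,  t(26) = 2.
The sequence repeats with period 24.
The value 7 first appears (with k ≥ 3) at t(11).

11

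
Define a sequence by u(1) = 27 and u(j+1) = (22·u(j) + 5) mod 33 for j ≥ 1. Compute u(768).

16

Listing terms: u(1) = 27,  u(2) = 5,  u(3) = 16,  u(4) = 27.
Since u(4) = u(1) = 27, the sequence is periodic with period 3.
(768 - 1) mod 3 = 2, so u(768) = u(3) = 16.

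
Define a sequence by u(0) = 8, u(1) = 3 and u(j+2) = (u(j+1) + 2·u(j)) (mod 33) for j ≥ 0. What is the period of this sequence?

6

u(0) = 8; u(1) = 3; u(2) = 19; u(3) = 25; u(4) = 30; u(5) = 14; u(6) = 8; u(7) = 3.
The sequence repeats with period 6.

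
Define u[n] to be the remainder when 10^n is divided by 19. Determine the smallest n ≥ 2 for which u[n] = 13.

13

u[1] = 10; u[2] = 5; u[3] = 12; u[4] = 6; u[5] = 3; u[6] = 11; u[7] = 15; u[8] = 17; u[9] = 18; u[10] = 9; u[11] = 14; u[12] = 7; u[13] = 13; u[14] = 16; u[15] = 8; u[16] = 4; u[17] = 2; u[18] = 1; u[19] = 10.
The sequence repeats with period 18.
The value 13 first appears (with n ≥ 2) at u[13].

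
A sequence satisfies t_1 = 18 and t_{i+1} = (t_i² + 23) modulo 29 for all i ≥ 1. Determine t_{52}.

24

t_1 = 18; t_2 = 28; t_3 = 24; t_4 = 19; t_5 = 7; t_6 = 14; t_7 = 16; t_8 = 18.
The sequence repeats with period 7.
(52 - 1) mod 7 = 2, so t_{52} = t_3 = 24.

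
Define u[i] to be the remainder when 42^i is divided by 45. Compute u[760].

36

Listing terms: u[0] = 1,  u[1] = 42,  u[2] = 9,  u[3] = 18,  u[4] = 36,  u[5] = 27,  u[6] = 9.
Since u[6] = u[2] = 9, the sequence is eventually periodic: after a pre-period of length 2 it cycles with period 4.
For i ≥ 2, u[i] depends only on (i - 2) mod 4. (760 - 2) mod 4 = 2, so u[760] = u[4] = 36.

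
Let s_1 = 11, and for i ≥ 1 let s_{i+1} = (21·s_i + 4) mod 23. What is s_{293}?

s_1 = 11, s_2 = 5, s_3 = 17, s_4 = 16, s_5 = 18, s_6 = 14, s_7 = 22, s_8 = 6, s_9 = 15, s_{10} = 20, s_{11} = 10, s_{12} = 7, s_{13} = 13, s_{14} = 1, s_{15} = 2, s_{16} = 0, s_{17} = 4, s_{18} = 19, s_{19} = 12, s_{20} = 3, s_{21} = 21, s_{22} = 8, s_{23} = 11.
Since s_{23} = s_1 = 11, the sequence is periodic with period 22.
So s_{293} = s_{1 + ((293-1) mod 22)} = s_7 = 22.

22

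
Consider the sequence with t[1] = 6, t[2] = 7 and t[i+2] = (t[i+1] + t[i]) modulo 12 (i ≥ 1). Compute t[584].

7

t[1] = 6, t[2] = 7, t[3] = 1, t[4] = 8, t[5] = 9, t[6] = 5, t[7] = 2, t[8] = 7, t[9] = 9, t[10] = 4, t[11] = 1, t[12] = 5, t[13] = 6, t[14] = 11, t[15] = 5, t[16] = 4, t[17] = 9, t[18] = 1, t[19] = 10, t[20] = 11, t[21] = 9, t[22] = 8, t[23] = 5, t[24] = 1, t[25] = 6, t[26] = 7.
The sequence repeats with period 24.
So t[584] = t[1 + ((584-1) mod 24)] = t[8] = 7.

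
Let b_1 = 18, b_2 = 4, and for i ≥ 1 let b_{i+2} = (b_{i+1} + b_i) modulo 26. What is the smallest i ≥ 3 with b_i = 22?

3

Listing terms: b_1 = 18,  b_2 = 4,  b_3 = 22,  b_4 = 0,  b_5 = 22,  b_6 = 22,  b_7 = 18,  b_8 = 14,  b_9 = 6,  b_{10} = 20,  b_{11} = 0,  b_{12} = 20,  b_{13} = 20,  b_{14} = 14,  b_{15} = 8,  b_{16} = 22,  b_{17} = 4,  b_{18} = 0,  b_{19} = 4,  b_{20} = 4,  b_{21} = 8,  b_{22} = 12,  b_{23} = 20,  b_{24} = 6,  b_{25} = 0,  b_{26} = 6,  b_{27} = 6,  b_{28} = 12,  b_{29} = 18,  b_{30} = 4.
The sequence repeats with period 28.
The value 22 first appears (with i ≥ 3) at b_3.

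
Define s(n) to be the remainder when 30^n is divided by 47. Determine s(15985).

46

We have s(1) = 30, s(2) = 7, s(3) = 22, s(4) = 2, s(5) = 13, s(6) = 14, s(7) = 44, s(8) = 4, s(9) = 26, s(10) = 28, s(11) = 41, s(12) = 8, s(13) = 5, s(14) = 9, s(15) = 35, s(16) = 16, s(17) = 10, s(18) = 18, s(19) = 23, s(20) = 32, s(21) = 20, s(22) = 36, s(23) = 46, s(24) = 17, s(25) = 40, s(26) = 25, s(27) = 45, s(28) = 34, s(29) = 33, s(30) = 3, s(31) = 43, s(32) = 21, s(33) = 19, s(34) = 6, s(35) = 39, s(36) = 42, s(37) = 38, s(38) = 12, s(39) = 31, s(40) = 37, s(41) = 29, s(42) = 24, s(43) = 15, s(44) = 27, s(45) = 11, s(46) = 1, s(47) = 30.
Since s(47) = s(1) = 30, the sequence is periodic with period 46.
(15985 - 1) mod 46 = 22, so s(15985) = s(23) = 46.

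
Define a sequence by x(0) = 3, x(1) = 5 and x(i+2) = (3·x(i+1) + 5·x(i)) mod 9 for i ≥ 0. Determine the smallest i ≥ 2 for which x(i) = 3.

We have x(0) = 3; x(1) = 5; x(2) = 3; x(3) = 7; x(4) = 0; x(5) = 8; x(6) = 6; x(7) = 4; x(8) = 6; x(9) = 2; x(10) = 0; x(11) = 1; x(12) = 3; x(13) = 5.
Since (x(12), x(13)) = (x(0), x(1)) = (3, 5) (two consecutive terms determine the rest), the sequence is periodic with period 12.
The value 3 first appears (with i ≥ 2) at x(2).

2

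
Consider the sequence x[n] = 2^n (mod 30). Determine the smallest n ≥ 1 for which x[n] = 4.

2

We have x[0] = 1,  x[1] = 2,  x[2] = 4,  x[3] = 8,  x[4] = 16,  x[5] = 2.
Since x[5] = x[1] = 2, the sequence is eventually periodic: after a pre-period of length 1 it cycles with period 4.
The value 4 first appears (with n ≥ 1) at x[2].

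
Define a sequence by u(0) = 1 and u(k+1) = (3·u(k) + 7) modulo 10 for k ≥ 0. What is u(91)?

8

Computing terms: u(0) = 1; u(1) = 0; u(2) = 7; u(3) = 8; u(4) = 1.
Since u(4) = u(0) = 1, the sequence is periodic with period 4.
So u(91) = u(0 + ((91-0) mod 4)) = u(3) = 8.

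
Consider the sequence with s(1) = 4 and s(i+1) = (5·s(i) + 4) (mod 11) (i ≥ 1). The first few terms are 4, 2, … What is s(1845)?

We have s(1) = 4,  s(2) = 2,  s(3) = 3,  s(4) = 8,  s(5) = 0,  s(6) = 4.
The sequence repeats with period 5.
(1845 - 1) mod 5 = 4, so s(1845) = s(5) = 0.

0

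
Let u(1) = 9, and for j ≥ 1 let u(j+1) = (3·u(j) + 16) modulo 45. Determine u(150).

Listing terms: u(1) = 9,  u(2) = 43,  u(3) = 10,  u(4) = 1,  u(5) = 19,  u(6) = 28,  u(7) = 10.
Since u(7) = u(3) = 10, the sequence is eventually periodic: after a pre-period of length 2 it cycles with period 4.
For j ≥ 3, u(j) depends only on (j - 3) mod 4. (150 - 3) mod 4 = 3, so u(150) = u(6) = 28.

28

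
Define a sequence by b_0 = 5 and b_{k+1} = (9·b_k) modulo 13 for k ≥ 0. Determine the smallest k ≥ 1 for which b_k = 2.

2

We have b_0 = 5; b_1 = 6; b_2 = 2; b_3 = 5.
The sequence repeats with period 3.
The value 2 first appears (with k ≥ 1) at b_2.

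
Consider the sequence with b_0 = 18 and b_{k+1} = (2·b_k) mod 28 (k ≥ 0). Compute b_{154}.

8

We have b_0 = 18,  b_1 = 8,  b_2 = 16,  b_3 = 4,  b_4 = 8.
Since b_4 = b_1 = 8, the sequence is eventually periodic: after a pre-period of length 1 it cycles with period 3.
For k ≥ 1, b_k depends only on (k - 1) mod 3. (154 - 1) mod 3 = 0, so b_{154} = b_1 = 8.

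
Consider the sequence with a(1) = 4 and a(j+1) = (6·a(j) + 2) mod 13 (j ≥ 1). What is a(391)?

Computing terms: a(1) = 4,  a(2) = 0,  a(3) = 2,  a(4) = 1,  a(5) = 8,  a(6) = 11,  a(7) = 3,  a(8) = 7,  a(9) = 5,  a(10) = 6,  a(11) = 12,  a(12) = 9,  a(13) = 4.
The sequence repeats with period 12.
So a(391) = a(1 + ((391-1) mod 12)) = a(7) = 3.

3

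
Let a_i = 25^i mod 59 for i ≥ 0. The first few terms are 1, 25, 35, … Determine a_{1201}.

29

Computing terms: a_0 = 1; a_1 = 25; a_2 = 35; a_3 = 49; a_4 = 45; a_5 = 4; a_6 = 41; a_7 = 22; a_8 = 19; a_9 = 3; a_{10} = 16; a_{11} = 46; a_{12} = 29; a_{13} = 17; a_{14} = 12; a_{15} = 5; a_{16} = 7; a_{17} = 57; a_{18} = 9; a_{19} = 48; a_{20} = 20; a_{21} = 28; a_{22} = 51; a_{23} = 36; a_{24} = 15; a_{25} = 21; a_{26} = 53; a_{27} = 27; a_{28} = 26; a_{29} = 1.
Since a_{29} = a_0 = 1, the sequence is periodic with period 29.
So a_{1201} = a_{0 + ((1201-0) mod 29)} = a_{12} = 29.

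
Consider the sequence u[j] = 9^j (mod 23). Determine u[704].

1

Listing terms: u[1] = 9, u[2] = 12, u[3] = 16, u[4] = 6, u[5] = 8, u[6] = 3, u[7] = 4, u[8] = 13, u[9] = 2, u[10] = 18, u[11] = 1, u[12] = 9.
Since u[12] = u[1] = 9, the sequence is periodic with period 11.
(704 - 1) mod 11 = 10, so u[704] = u[11] = 1.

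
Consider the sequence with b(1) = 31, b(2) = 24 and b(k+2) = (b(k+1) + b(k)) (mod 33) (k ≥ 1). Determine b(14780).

4

Computing terms: b(1) = 31; b(2) = 24; b(3) = 22; b(4) = 13; b(5) = 2; b(6) = 15; b(7) = 17; b(8) = 32; b(9) = 16; b(10) = 15; b(11) = 31; b(12) = 13; b(13) = 11; b(14) = 24; b(15) = 2; b(16) = 26; b(17) = 28; b(18) = 21; b(19) = 16; b(20) = 4; b(21) = 20; b(22) = 24; b(23) = 11; b(24) = 2; b(25) = 13; b(26) = 15; b(27) = 28; b(28) = 10; b(29) = 5; b(30) = 15; b(31) = 20; b(32) = 2; b(33) = 22; b(34) = 24; b(35) = 13; b(36) = 4; b(37) = 17; b(38) = 21; b(39) = 5; b(40) = 26; b(41) = 31; b(42) = 24.
The sequence repeats with period 40.
(14780 - 1) mod 40 = 19, so b(14780) = b(20) = 4.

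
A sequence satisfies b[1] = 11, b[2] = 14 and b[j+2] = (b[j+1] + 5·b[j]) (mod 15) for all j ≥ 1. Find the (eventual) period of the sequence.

We have b[1] = 11,  b[2] = 14,  b[3] = 9,  b[4] = 4,  b[5] = 4,  b[6] = 9,  b[7] = 14,  b[8] = 14,  b[9] = 9.
Since (b[8], b[9]) = (b[2], b[3]) = (14, 9) (two consecutive terms determine the rest), the sequence is eventually periodic: after a pre-period of length 1 it cycles with period 6.

6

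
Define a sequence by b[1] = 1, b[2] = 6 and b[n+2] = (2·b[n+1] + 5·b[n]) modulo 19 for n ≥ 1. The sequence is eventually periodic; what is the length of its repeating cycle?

9

We have b[1] = 1; b[2] = 6; b[3] = 17; b[4] = 7; b[5] = 4; b[6] = 5; b[7] = 11; b[8] = 9; b[9] = 16; b[10] = 1; b[11] = 6.
Since (b[10], b[11]) = (b[1], b[2]) = (1, 6) (two consecutive terms determine the rest), the sequence is periodic with period 9.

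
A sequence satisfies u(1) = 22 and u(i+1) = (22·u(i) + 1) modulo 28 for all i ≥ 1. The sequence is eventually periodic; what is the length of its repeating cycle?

Computing terms: u(1) = 22, u(2) = 9, u(3) = 3, u(4) = 11, u(5) = 19, u(6) = 27, u(7) = 7, u(8) = 15, u(9) = 23, u(10) = 3.
Since u(10) = u(3) = 3, the sequence is eventually periodic: after a pre-period of length 2 it cycles with period 7.

7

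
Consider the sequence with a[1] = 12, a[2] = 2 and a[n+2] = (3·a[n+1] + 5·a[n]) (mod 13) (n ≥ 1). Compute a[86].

2

Computing terms: a[1] = 12,  a[2] = 2,  a[3] = 1,  a[4] = 0,  a[5] = 5,  a[6] = 2,  a[7] = 5,  a[8] = 12,  a[9] = 9,  a[10] = 9,  a[11] = 7,  a[12] = 1,  a[13] = 12,  a[14] = 2.
Since (a[13], a[14]) = (a[1], a[2]) = (12, 2) (two consecutive terms determine the rest), the sequence is periodic with period 12.
So a[86] = a[1 + ((86-1) mod 12)] = a[2] = 2.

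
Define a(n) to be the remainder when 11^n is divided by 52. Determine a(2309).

Listing terms: a(0) = 1,  a(1) = 11,  a(2) = 17,  a(3) = 31,  a(4) = 29,  a(5) = 7,  a(6) = 25,  a(7) = 15,  a(8) = 9,  a(9) = 47,  a(10) = 49,  a(11) = 19,  a(12) = 1.
Since a(12) = a(0) = 1, the sequence is periodic with period 12.
So a(2309) = a(0 + ((2309-0) mod 12)) = a(5) = 7.

7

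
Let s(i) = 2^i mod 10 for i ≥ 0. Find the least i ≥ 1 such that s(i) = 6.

s(0) = 1; s(1) = 2; s(2) = 4; s(3) = 8; s(4) = 6; s(5) = 2.
Since s(5) = s(1) = 2, the sequence is eventually periodic: after a pre-period of length 1 it cycles with period 4.
The value 6 first appears (with i ≥ 1) at s(4).

4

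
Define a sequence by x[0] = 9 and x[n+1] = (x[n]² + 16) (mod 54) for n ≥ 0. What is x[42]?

47

x[0] = 9; x[1] = 43; x[2] = 29; x[3] = 47; x[4] = 11; x[5] = 29.
Since x[5] = x[2] = 29, the sequence is eventually periodic: after a pre-period of length 2 it cycles with period 3.
For n ≥ 2, x[n] depends only on (n - 2) mod 3. (42 - 2) mod 3 = 1, so x[42] = x[3] = 47.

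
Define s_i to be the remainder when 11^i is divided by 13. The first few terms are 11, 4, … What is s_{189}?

8

We have s_1 = 11,  s_2 = 4,  s_3 = 5,  s_4 = 3,  s_5 = 7,  s_6 = 12,  s_7 = 2,  s_8 = 9,  s_9 = 8,  s_{10} = 10,  s_{11} = 6,  s_{12} = 1,  s_{13} = 11.
The sequence repeats with period 12.
So s_{189} = s_{1 + ((189-1) mod 12)} = s_9 = 8.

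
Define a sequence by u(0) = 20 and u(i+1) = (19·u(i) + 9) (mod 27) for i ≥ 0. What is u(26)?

Computing terms: u(0) = 20, u(1) = 11, u(2) = 2, u(3) = 20.
The sequence repeats with period 3.
(26 - 0) mod 3 = 2, so u(26) = u(2) = 2.

2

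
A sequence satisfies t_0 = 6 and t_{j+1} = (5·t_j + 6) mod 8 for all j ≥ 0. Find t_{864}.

6

Listing terms: t_0 = 6,  t_1 = 4,  t_2 = 2,  t_3 = 0,  t_4 = 6.
The sequence repeats with period 4.
(864 - 0) mod 4 = 0, so t_{864} = t_0 = 6.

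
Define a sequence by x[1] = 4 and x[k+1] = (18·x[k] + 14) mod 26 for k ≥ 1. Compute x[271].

2

We have x[1] = 4, x[2] = 8, x[3] = 2, x[4] = 24, x[5] = 4.
The sequence repeats with period 4.
(271 - 1) mod 4 = 2, so x[271] = x[3] = 2.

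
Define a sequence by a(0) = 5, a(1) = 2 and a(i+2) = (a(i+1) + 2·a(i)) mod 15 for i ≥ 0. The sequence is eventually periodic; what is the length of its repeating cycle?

12

We have a(0) = 5, a(1) = 2, a(2) = 12, a(3) = 1, a(4) = 10, a(5) = 12, a(6) = 2, a(7) = 11, a(8) = 0, a(9) = 7, a(10) = 7, a(11) = 6, a(12) = 5, a(13) = 2.
The sequence repeats with period 12.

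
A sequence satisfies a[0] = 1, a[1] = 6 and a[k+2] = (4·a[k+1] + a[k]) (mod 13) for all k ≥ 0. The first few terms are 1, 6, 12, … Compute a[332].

Computing terms: a[0] = 1, a[1] = 6, a[2] = 12, a[3] = 2, a[4] = 7, a[5] = 4, a[6] = 10, a[7] = 5, a[8] = 4, a[9] = 8, a[10] = 10, a[11] = 9, a[12] = 7, a[13] = 11, a[14] = 12, a[15] = 7, a[16] = 1, a[17] = 11, a[18] = 6, a[19] = 9, a[20] = 3, a[21] = 8, a[22] = 9, a[23] = 5, a[24] = 3, a[25] = 4, a[26] = 6, a[27] = 2, a[28] = 1, a[29] = 6.
Since (a[28], a[29]) = (a[0], a[1]) = (1, 6) (two consecutive terms determine the rest), the sequence is periodic with period 28.
(332 - 0) mod 28 = 24, so a[332] = a[24] = 3.

3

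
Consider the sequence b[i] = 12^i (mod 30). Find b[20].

Computing terms: b[1] = 12; b[2] = 24; b[3] = 18; b[4] = 6; b[5] = 12.
Since b[5] = b[1] = 12, the sequence is periodic with period 4.
So b[20] = b[1 + ((20-1) mod 4)] = b[4] = 6.

6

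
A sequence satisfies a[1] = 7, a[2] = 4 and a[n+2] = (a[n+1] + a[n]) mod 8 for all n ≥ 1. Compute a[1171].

We have a[1] = 7,  a[2] = 4,  a[3] = 3,  a[4] = 7,  a[5] = 2,  a[6] = 1,  a[7] = 3,  a[8] = 4,  a[9] = 7,  a[10] = 3,  a[11] = 2,  a[12] = 5,  a[13] = 7,  a[14] = 4.
Since (a[13], a[14]) = (a[1], a[2]) = (7, 4) (two consecutive terms determine the rest), the sequence is periodic with period 12.
(1171 - 1) mod 12 = 6, so a[1171] = a[7] = 3.

3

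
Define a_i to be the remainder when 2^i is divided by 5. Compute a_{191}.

3

Computing terms: a_1 = 2, a_2 = 4, a_3 = 3, a_4 = 1, a_5 = 2.
The sequence repeats with period 4.
So a_{191} = a_{1 + ((191-1) mod 4)} = a_3 = 3.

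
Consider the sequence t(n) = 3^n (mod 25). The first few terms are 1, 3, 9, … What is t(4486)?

4

Computing terms: t(0) = 1,  t(1) = 3,  t(2) = 9,  t(3) = 2,  t(4) = 6,  t(5) = 18,  t(6) = 4,  t(7) = 12,  t(8) = 11,  t(9) = 8,  t(10) = 24,  t(11) = 22,  t(12) = 16,  t(13) = 23,  t(14) = 19,  t(15) = 7,  t(16) = 21,  t(17) = 13,  t(18) = 14,  t(19) = 17,  t(20) = 1.
Since t(20) = t(0) = 1, the sequence is periodic with period 20.
(4486 - 0) mod 20 = 6, so t(4486) = t(6) = 4.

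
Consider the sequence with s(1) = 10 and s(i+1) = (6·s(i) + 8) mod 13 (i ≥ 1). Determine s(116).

Listing terms: s(1) = 10,  s(2) = 3,  s(3) = 0,  s(4) = 8,  s(5) = 4,  s(6) = 6,  s(7) = 5,  s(8) = 12,  s(9) = 2,  s(10) = 7,  s(11) = 11,  s(12) = 9,  s(13) = 10.
The sequence repeats with period 12.
(116 - 1) mod 12 = 7, so s(116) = s(8) = 12.

12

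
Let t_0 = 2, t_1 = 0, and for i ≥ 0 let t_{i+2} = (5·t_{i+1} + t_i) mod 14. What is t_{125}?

Listing terms: t_0 = 2,  t_1 = 0,  t_2 = 2,  t_3 = 10,  t_4 = 10,  t_5 = 4,  t_6 = 2,  t_7 = 0.
Since (t_6, t_7) = (t_0, t_1) = (2, 0) (two consecutive terms determine the rest), the sequence is periodic with period 6.
(125 - 0) mod 6 = 5, so t_{125} = t_5 = 4.

4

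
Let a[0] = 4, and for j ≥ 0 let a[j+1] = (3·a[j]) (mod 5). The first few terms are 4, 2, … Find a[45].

Computing terms: a[0] = 4, a[1] = 2, a[2] = 1, a[3] = 3, a[4] = 4.
The sequence repeats with period 4.
(45 - 0) mod 4 = 1, so a[45] = a[1] = 2.

2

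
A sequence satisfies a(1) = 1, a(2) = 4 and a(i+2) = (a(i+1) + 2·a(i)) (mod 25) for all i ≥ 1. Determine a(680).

14

Computing terms: a(1) = 1, a(2) = 4, a(3) = 6, a(4) = 14, a(5) = 1, a(6) = 4.
The sequence repeats with period 4.
(680 - 1) mod 4 = 3, so a(680) = a(4) = 14.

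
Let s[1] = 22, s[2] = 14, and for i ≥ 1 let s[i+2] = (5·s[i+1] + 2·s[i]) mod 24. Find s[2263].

10

Computing terms: s[1] = 22, s[2] = 14, s[3] = 18, s[4] = 22, s[5] = 2, s[6] = 6, s[7] = 10, s[8] = 14, s[9] = 18.
Since (s[8], s[9]) = (s[2], s[3]) = (14, 18) (two consecutive terms determine the rest), the sequence is eventually periodic: after a pre-period of length 1 it cycles with period 6.
For i ≥ 2, s[i] depends only on (i - 2) mod 6. (2263 - 2) mod 6 = 5, so s[2263] = s[7] = 10.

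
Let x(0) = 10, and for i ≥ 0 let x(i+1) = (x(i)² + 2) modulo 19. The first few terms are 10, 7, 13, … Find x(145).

Computing terms: x(0) = 10; x(1) = 7; x(2) = 13; x(3) = 0; x(4) = 2; x(5) = 6; x(6) = 0.
Since x(6) = x(3) = 0, the sequence is eventually periodic: after a pre-period of length 3 it cycles with period 3.
For i ≥ 3, x(i) depends only on (i - 3) mod 3. (145 - 3) mod 3 = 1, so x(145) = x(4) = 2.

2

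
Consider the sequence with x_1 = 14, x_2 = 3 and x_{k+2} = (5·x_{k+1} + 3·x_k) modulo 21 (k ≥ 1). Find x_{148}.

0

x_1 = 14, x_2 = 3, x_3 = 15, x_4 = 0, x_5 = 3, x_6 = 15.
Since (x_5, x_6) = (x_2, x_3) = (3, 15) (two consecutive terms determine the rest), the sequence is eventually periodic: after a pre-period of length 1 it cycles with period 3.
For k ≥ 2, x_k depends only on (k - 2) mod 3. (148 - 2) mod 3 = 2, so x_{148} = x_4 = 0.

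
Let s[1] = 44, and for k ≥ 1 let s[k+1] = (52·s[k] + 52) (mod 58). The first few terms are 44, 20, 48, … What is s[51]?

20

Listing terms: s[1] = 44,  s[2] = 20,  s[3] = 48,  s[4] = 54,  s[5] = 18,  s[6] = 2,  s[7] = 40,  s[8] = 44.
Since s[8] = s[1] = 44, the sequence is periodic with period 7.
So s[51] = s[1 + ((51-1) mod 7)] = s[2] = 20.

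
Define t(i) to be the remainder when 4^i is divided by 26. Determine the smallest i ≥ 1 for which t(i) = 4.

Computing terms: t(0) = 1; t(1) = 4; t(2) = 16; t(3) = 12; t(4) = 22; t(5) = 10; t(6) = 14; t(7) = 4.
Since t(7) = t(1) = 4, the sequence is eventually periodic: after a pre-period of length 1 it cycles with period 6.
The value 4 first appears (with i ≥ 1) at t(1).

1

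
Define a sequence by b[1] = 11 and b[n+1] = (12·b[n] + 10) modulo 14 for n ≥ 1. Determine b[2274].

10

Computing terms: b[1] = 11; b[2] = 2; b[3] = 6; b[4] = 12; b[5] = 0; b[6] = 10; b[7] = 4; b[8] = 2.
Since b[8] = b[2] = 2, the sequence is eventually periodic: after a pre-period of length 1 it cycles with period 6.
For n ≥ 2, b[n] depends only on (n - 2) mod 6. (2274 - 2) mod 6 = 4, so b[2274] = b[6] = 10.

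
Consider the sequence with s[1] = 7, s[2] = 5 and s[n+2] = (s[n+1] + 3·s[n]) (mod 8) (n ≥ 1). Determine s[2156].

5

We have s[1] = 7,  s[2] = 5,  s[3] = 2,  s[4] = 1,  s[5] = 7,  s[6] = 2,  s[7] = 7,  s[8] = 5.
The sequence repeats with period 6.
(2156 - 1) mod 6 = 1, so s[2156] = s[2] = 5.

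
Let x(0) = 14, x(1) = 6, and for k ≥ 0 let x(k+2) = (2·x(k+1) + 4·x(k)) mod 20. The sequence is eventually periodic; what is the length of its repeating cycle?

Computing terms: x(0) = 14; x(1) = 6; x(2) = 8; x(3) = 0; x(4) = 12; x(5) = 4; x(6) = 16; x(7) = 8; x(8) = 0.
Since (x(7), x(8)) = (x(2), x(3)) = (8, 0) (two consecutive terms determine the rest), the sequence is eventually periodic: after a pre-period of length 2 it cycles with period 5.

5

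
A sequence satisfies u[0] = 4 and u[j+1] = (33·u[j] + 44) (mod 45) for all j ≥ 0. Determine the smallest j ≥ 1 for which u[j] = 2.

u[0] = 4,  u[1] = 41,  u[2] = 2,  u[3] = 20,  u[4] = 29,  u[5] = 11,  u[6] = 2.
Since u[6] = u[2] = 2, the sequence is eventually periodic: after a pre-period of length 2 it cycles with period 4.
The value 2 first appears (with j ≥ 1) at u[2].

2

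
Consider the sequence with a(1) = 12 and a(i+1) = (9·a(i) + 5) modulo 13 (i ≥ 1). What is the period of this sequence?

3

a(1) = 12; a(2) = 9; a(3) = 8; a(4) = 12.
The sequence repeats with period 3.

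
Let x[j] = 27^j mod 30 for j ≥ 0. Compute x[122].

Listing terms: x[0] = 1,  x[1] = 27,  x[2] = 9,  x[3] = 3,  x[4] = 21,  x[5] = 27.
Since x[5] = x[1] = 27, the sequence is eventually periodic: after a pre-period of length 1 it cycles with period 4.
For j ≥ 1, x[j] depends only on (j - 1) mod 4. (122 - 1) mod 4 = 1, so x[122] = x[2] = 9.

9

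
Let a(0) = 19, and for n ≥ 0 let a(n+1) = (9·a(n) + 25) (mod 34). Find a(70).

Computing terms: a(0) = 19; a(1) = 26; a(2) = 21; a(3) = 10; a(4) = 13; a(5) = 6; a(6) = 11; a(7) = 22; a(8) = 19.
The sequence repeats with period 8.
(70 - 0) mod 8 = 6, so a(70) = a(6) = 11.

11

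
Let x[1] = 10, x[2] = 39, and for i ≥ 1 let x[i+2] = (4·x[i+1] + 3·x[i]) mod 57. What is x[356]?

45

Computing terms: x[1] = 10, x[2] = 39, x[3] = 15, x[4] = 6, x[5] = 12, x[6] = 9, x[7] = 15, x[8] = 30, x[9] = 51, x[10] = 9, x[11] = 18, x[12] = 42, x[13] = 51, x[14] = 45, x[15] = 48, x[16] = 42, x[17] = 27, x[18] = 6, x[19] = 48, x[20] = 39, x[21] = 15.
Since (x[20], x[21]) = (x[2], x[3]) = (39, 15) (two consecutive terms determine the rest), the sequence is eventually periodic: after a pre-period of length 1 it cycles with period 18.
For i ≥ 2, x[i] depends only on (i - 2) mod 18. (356 - 2) mod 18 = 12, so x[356] = x[14] = 45.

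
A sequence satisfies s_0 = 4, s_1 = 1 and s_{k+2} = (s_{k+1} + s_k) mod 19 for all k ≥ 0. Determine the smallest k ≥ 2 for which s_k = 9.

6

We have s_0 = 4, s_1 = 1, s_2 = 5, s_3 = 6, s_4 = 11, s_5 = 17, s_6 = 9, s_7 = 7, s_8 = 16, s_9 = 4, s_{10} = 1.
The sequence repeats with period 9.
The value 9 first appears (with k ≥ 2) at s_6.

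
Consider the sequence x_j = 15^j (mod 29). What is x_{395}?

11

We have x_0 = 1; x_1 = 15; x_2 = 22; x_3 = 11; x_4 = 20; x_5 = 10; x_6 = 5; x_7 = 17; x_8 = 23; x_9 = 26; x_{10} = 13; x_{11} = 21; x_{12} = 25; x_{13} = 27; x_{14} = 28; x_{15} = 14; x_{16} = 7; x_{17} = 18; x_{18} = 9; x_{19} = 19; x_{20} = 24; x_{21} = 12; x_{22} = 6; x_{23} = 3; x_{24} = 16; x_{25} = 8; x_{26} = 4; x_{27} = 2; x_{28} = 1.
Since x_{28} = x_0 = 1, the sequence is periodic with period 28.
(395 - 0) mod 28 = 3, so x_{395} = x_3 = 11.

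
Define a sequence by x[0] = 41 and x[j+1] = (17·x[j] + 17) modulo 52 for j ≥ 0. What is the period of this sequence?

12

We have x[0] = 41,  x[1] = 38,  x[2] = 39,  x[3] = 4,  x[4] = 33,  x[5] = 6,  x[6] = 15,  x[7] = 12,  x[8] = 13,  x[9] = 30,  x[10] = 7,  x[11] = 32,  x[12] = 41.
The sequence repeats with period 12.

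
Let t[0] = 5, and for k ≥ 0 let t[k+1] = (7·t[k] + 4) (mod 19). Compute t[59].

Computing terms: t[0] = 5, t[1] = 1, t[2] = 11, t[3] = 5.
Since t[3] = t[0] = 5, the sequence is periodic with period 3.
(59 - 0) mod 3 = 2, so t[59] = t[2] = 11.

11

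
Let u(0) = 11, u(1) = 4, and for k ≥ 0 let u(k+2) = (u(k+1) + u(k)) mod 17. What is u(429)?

9

We have u(0) = 11, u(1) = 4, u(2) = 15, u(3) = 2, u(4) = 0, u(5) = 2, u(6) = 2, u(7) = 4, u(8) = 6, u(9) = 10, u(10) = 16, u(11) = 9, u(12) = 8, u(13) = 0, u(14) = 8, u(15) = 8, u(16) = 16, u(17) = 7, u(18) = 6, u(19) = 13, u(20) = 2, u(21) = 15, u(22) = 0, u(23) = 15, u(24) = 15, u(25) = 13, u(26) = 11, u(27) = 7, u(28) = 1, u(29) = 8, u(30) = 9, u(31) = 0, u(32) = 9, u(33) = 9, u(34) = 1, u(35) = 10, u(36) = 11, u(37) = 4.
Since (u(36), u(37)) = (u(0), u(1)) = (11, 4) (two consecutive terms determine the rest), the sequence is periodic with period 36.
(429 - 0) mod 36 = 33, so u(429) = u(33) = 9.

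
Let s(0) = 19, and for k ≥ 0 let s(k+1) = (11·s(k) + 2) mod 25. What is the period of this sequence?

25

We have s(0) = 19, s(1) = 11, s(2) = 23, s(3) = 5, s(4) = 7, s(5) = 4, s(6) = 21, s(7) = 8, s(8) = 15, s(9) = 17, s(10) = 14, s(11) = 6, s(12) = 18, s(13) = 0, s(14) = 2, s(15) = 24, s(16) = 16, s(17) = 3, s(18) = 10, s(19) = 12, s(20) = 9, s(21) = 1, s(22) = 13, s(23) = 20, s(24) = 22, s(25) = 19.
Since s(25) = s(0) = 19, the sequence is periodic with period 25.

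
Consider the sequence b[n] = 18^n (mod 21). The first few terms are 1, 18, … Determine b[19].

18

b[0] = 1; b[1] = 18; b[2] = 9; b[3] = 15; b[4] = 18.
Since b[4] = b[1] = 18, the sequence is eventually periodic: after a pre-period of length 1 it cycles with period 3.
For n ≥ 1, b[n] depends only on (n - 1) mod 3. (19 - 1) mod 3 = 0, so b[19] = b[1] = 18.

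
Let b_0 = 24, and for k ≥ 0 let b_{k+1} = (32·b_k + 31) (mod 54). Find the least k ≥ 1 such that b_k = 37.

15

Computing terms: b_0 = 24; b_1 = 43; b_2 = 3; b_3 = 19; b_4 = 45; b_5 = 13; b_6 = 15; b_7 = 25; b_8 = 21; b_9 = 1; b_{10} = 9; b_{11} = 49; b_{12} = 33; b_{13} = 7; b_{14} = 39; b_{15} = 37; b_{16} = 27; b_{17} = 31; b_{18} = 51; b_{19} = 43.
Since b_{19} = b_1 = 43, the sequence is eventually periodic: after a pre-period of length 1 it cycles with period 18.
The value 37 first appears (with k ≥ 1) at b_{15}.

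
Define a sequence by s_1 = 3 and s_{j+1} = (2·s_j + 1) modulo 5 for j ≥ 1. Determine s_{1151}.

0

Listing terms: s_1 = 3; s_2 = 2; s_3 = 0; s_4 = 1; s_5 = 3.
The sequence repeats with period 4.
So s_{1151} = s_{1 + ((1151-1) mod 4)} = s_3 = 0.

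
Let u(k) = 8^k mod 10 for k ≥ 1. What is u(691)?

2

Listing terms: u(1) = 8; u(2) = 4; u(3) = 2; u(4) = 6; u(5) = 8.
Since u(5) = u(1) = 8, the sequence is periodic with period 4.
(691 - 1) mod 4 = 2, so u(691) = u(3) = 2.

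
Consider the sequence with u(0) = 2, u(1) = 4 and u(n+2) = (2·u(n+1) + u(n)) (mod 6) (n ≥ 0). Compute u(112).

2

Listing terms: u(0) = 2, u(1) = 4, u(2) = 4, u(3) = 0, u(4) = 4, u(5) = 2, u(6) = 2, u(7) = 0, u(8) = 2, u(9) = 4.
The sequence repeats with period 8.
(112 - 0) mod 8 = 0, so u(112) = u(0) = 2.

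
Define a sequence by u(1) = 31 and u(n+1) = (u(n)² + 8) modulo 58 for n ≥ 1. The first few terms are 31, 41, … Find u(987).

u(1) = 31,  u(2) = 41,  u(3) = 7,  u(4) = 57,  u(5) = 9,  u(6) = 31.
The sequence repeats with period 5.
So u(987) = u(1 + ((987-1) mod 5)) = u(2) = 41.

41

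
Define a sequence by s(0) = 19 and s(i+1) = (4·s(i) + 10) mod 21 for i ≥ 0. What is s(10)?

Listing terms: s(0) = 19,  s(1) = 2,  s(2) = 18,  s(3) = 19.
The sequence repeats with period 3.
(10 - 0) mod 3 = 1, so s(10) = s(1) = 2.

2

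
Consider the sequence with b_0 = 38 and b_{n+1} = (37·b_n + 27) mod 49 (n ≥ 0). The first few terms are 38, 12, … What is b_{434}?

23

Listing terms: b_0 = 38, b_1 = 12, b_2 = 30, b_3 = 10, b_4 = 5, b_5 = 16, b_6 = 31, b_7 = 47, b_8 = 2, b_9 = 3, b_{10} = 40, b_{11} = 37, b_{12} = 24, b_{13} = 33, b_{14} = 23, b_{15} = 45, b_{16} = 26, b_{17} = 9, b_{18} = 17, b_{19} = 19, b_{20} = 44, b_{21} = 38.
The sequence repeats with period 21.
(434 - 0) mod 21 = 14, so b_{434} = b_{14} = 23.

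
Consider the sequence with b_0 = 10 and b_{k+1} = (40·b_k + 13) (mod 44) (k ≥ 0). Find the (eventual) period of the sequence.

We have b_0 = 10, b_1 = 17, b_2 = 33, b_3 = 13, b_4 = 5, b_5 = 37, b_6 = 41, b_7 = 25, b_8 = 1, b_9 = 9, b_{10} = 21, b_{11} = 17.
Since b_{11} = b_1 = 17, the sequence is eventually periodic: after a pre-period of length 1 it cycles with period 10.

10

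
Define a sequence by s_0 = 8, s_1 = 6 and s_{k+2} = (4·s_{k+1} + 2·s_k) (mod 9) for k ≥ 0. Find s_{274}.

s_0 = 8, s_1 = 6, s_2 = 4, s_3 = 1, s_4 = 3, s_5 = 5, s_6 = 8, s_7 = 6.
Since (s_6, s_7) = (s_0, s_1) = (8, 6) (two consecutive terms determine the rest), the sequence is periodic with period 6.
So s_{274} = s_{0 + ((274-0) mod 6)} = s_4 = 3.

3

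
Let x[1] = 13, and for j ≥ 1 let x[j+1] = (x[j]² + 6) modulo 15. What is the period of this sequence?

3

x[1] = 13,  x[2] = 10,  x[3] = 1,  x[4] = 7,  x[5] = 10.
Since x[5] = x[2] = 10, the sequence is eventually periodic: after a pre-period of length 1 it cycles with period 3.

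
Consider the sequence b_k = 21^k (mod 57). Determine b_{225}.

Listing terms: b_1 = 21,  b_2 = 42,  b_3 = 27,  b_4 = 54,  b_5 = 51,  b_6 = 45,  b_7 = 33,  b_8 = 9,  b_9 = 18,  b_{10} = 36,  b_{11} = 15,  b_{12} = 30,  b_{13} = 3,  b_{14} = 6,  b_{15} = 12,  b_{16} = 24,  b_{17} = 48,  b_{18} = 39,  b_{19} = 21.
The sequence repeats with period 18.
So b_{225} = b_{1 + ((225-1) mod 18)} = b_9 = 18.

18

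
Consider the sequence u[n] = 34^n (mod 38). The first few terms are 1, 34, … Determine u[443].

Computing terms: u[0] = 1,  u[1] = 34,  u[2] = 16,  u[3] = 12,  u[4] = 28,  u[5] = 2,  u[6] = 30,  u[7] = 32,  u[8] = 24,  u[9] = 18,  u[10] = 4,  u[11] = 22,  u[12] = 26,  u[13] = 10,  u[14] = 36,  u[15] = 8,  u[16] = 6,  u[17] = 14,  u[18] = 20,  u[19] = 34.
Since u[19] = u[1] = 34, the sequence is eventually periodic: after a pre-period of length 1 it cycles with period 18.
For n ≥ 1, u[n] depends only on (n - 1) mod 18. (443 - 1) mod 18 = 10, so u[443] = u[11] = 22.

22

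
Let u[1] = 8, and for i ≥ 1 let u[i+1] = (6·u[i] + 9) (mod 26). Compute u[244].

9

Computing terms: u[1] = 8,  u[2] = 5,  u[3] = 13,  u[4] = 9,  u[5] = 11,  u[6] = 23,  u[7] = 17,  u[8] = 7,  u[9] = 25,  u[10] = 3,  u[11] = 1,  u[12] = 15,  u[13] = 21,  u[14] = 5.
Since u[14] = u[2] = 5, the sequence is eventually periodic: after a pre-period of length 1 it cycles with period 12.
For i ≥ 2, u[i] depends only on (i - 2) mod 12. (244 - 2) mod 12 = 2, so u[244] = u[4] = 9.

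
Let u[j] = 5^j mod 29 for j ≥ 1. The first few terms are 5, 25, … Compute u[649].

Computing terms: u[1] = 5, u[2] = 25, u[3] = 9, u[4] = 16, u[5] = 22, u[6] = 23, u[7] = 28, u[8] = 24, u[9] = 4, u[10] = 20, u[11] = 13, u[12] = 7, u[13] = 6, u[14] = 1, u[15] = 5.
The sequence repeats with period 14.
(649 - 1) mod 14 = 4, so u[649] = u[5] = 22.

22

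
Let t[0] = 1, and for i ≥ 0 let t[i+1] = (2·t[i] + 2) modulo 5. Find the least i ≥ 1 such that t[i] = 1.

We have t[0] = 1,  t[1] = 4,  t[2] = 0,  t[3] = 2,  t[4] = 1.
The sequence repeats with period 4.
The value 1 next appears (with i ≥ 1) at t[4].

4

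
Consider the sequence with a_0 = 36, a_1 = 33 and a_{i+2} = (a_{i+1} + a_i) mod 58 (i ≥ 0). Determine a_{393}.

4

We have a_0 = 36, a_1 = 33, a_2 = 11, a_3 = 44, a_4 = 55, a_5 = 41, a_6 = 38, a_7 = 21, a_8 = 1, a_9 = 22, a_{10} = 23, a_{11} = 45, a_{12} = 10, a_{13} = 55, a_{14} = 7, a_{15} = 4, a_{16} = 11, a_{17} = 15, a_{18} = 26, a_{19} = 41, a_{20} = 9, a_{21} = 50, a_{22} = 1, a_{23} = 51, a_{24} = 52, a_{25} = 45, a_{26} = 39, a_{27} = 26, a_{28} = 7, a_{29} = 33, a_{30} = 40, a_{31} = 15, a_{32} = 55, a_{33} = 12, a_{34} = 9, a_{35} = 21, a_{36} = 30, a_{37} = 51, a_{38} = 23, a_{39} = 16, a_{40} = 39, a_{41} = 55, a_{42} = 36, a_{43} = 33.
Since (a_{42}, a_{43}) = (a_0, a_1) = (36, 33) (two consecutive terms determine the rest), the sequence is periodic with period 42.
So a_{393} = a_{0 + ((393-0) mod 42)} = a_{15} = 4.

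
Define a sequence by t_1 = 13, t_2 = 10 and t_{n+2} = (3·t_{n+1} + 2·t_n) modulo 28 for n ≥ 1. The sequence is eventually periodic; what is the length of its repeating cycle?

Computing terms: t_1 = 13; t_2 = 10; t_3 = 0; t_4 = 20; t_5 = 4; t_6 = 24; t_7 = 24; t_8 = 8; t_9 = 16; t_{10} = 8; t_{11} = 0; t_{12} = 16; t_{13} = 20; t_{14} = 8; t_{15} = 8; t_{16} = 12; t_{17} = 24; t_{18} = 12; t_{19} = 0; t_{20} = 24; t_{21} = 16; t_{22} = 12; t_{23} = 12; t_{24} = 4; t_{25} = 8; t_{26} = 4; t_{27} = 0; t_{28} = 8; t_{29} = 24; t_{30} = 4; t_{31} = 4; t_{32} = 20; t_{33} = 12; t_{34} = 20; t_{35} = 0; t_{36} = 12; t_{37} = 8; t_{38} = 20; t_{39} = 20; t_{40} = 16; t_{41} = 4; t_{42} = 16; t_{43} = 0; t_{44} = 4; t_{45} = 12; t_{46} = 16; t_{47} = 16; t_{48} = 24; t_{49} = 20; t_{50} = 24; t_{51} = 0; t_{52} = 20.
Since (t_{51}, t_{52}) = (t_3, t_4) = (0, 20) (two consecutive terms determine the rest), the sequence is eventually periodic: after a pre-period of length 2 it cycles with period 48.

48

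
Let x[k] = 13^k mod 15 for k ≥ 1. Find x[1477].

Listing terms: x[1] = 13,  x[2] = 4,  x[3] = 7,  x[4] = 1,  x[5] = 13.
Since x[5] = x[1] = 13, the sequence is periodic with period 4.
So x[1477] = x[1 + ((1477-1) mod 4)] = x[1] = 13.

13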